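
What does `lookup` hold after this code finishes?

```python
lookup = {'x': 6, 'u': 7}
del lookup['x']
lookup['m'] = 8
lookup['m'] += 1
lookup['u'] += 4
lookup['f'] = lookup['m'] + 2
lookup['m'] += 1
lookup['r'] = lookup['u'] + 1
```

del 'x' → {'u': 7}
lookup['m'] = 8 → {'u': 7, 'm': 8}
lookup['m'] = 8+1 = 9 → {'u': 7, 'm': 9}
lookup['u'] = 7+4 = 11 → {'u': 11, 'm': 9}
lookup['f'] = lookup['m']+2 = 11 → {'u': 11, 'm': 9, 'f': 11}
lookup['m'] = 9+1 = 10 → {'u': 11, 'm': 10, 'f': 11}
lookup['r'] = lookup['u']+1 = 12 → {'u': 11, 'm': 10, 'f': 11, 'r': 12}

{'u': 11, 'm': 10, 'f': 11, 'r': 12}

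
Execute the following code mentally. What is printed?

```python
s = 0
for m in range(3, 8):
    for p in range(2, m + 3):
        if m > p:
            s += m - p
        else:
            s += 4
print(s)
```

m=3,p=2: 3>2, s = 0+1 = 1
m=3,p=3: not 3>3, s = 1+4 = 5
m=3,p=4: not 3>4, s = 5+4 = 9
m=3,p=5: not 3>5, s = 9+4 = 13
m=4,p=2: 4>2, s = 13+2 = 15
m=4,p=3: 4>3, s = 15+1 = 16
m=4,p=4: not 4>4, s = 16+4 = 20
m=4,p=5: not 4>5, s = 20+4 = 24
m=4,p=6: not 4>6, s = 24+4 = 28
m=5,p=2: 5>2, s = 28+3 = 31
m=5,p=3: 5>3, s = 31+2 = 33
m=5,p=4: 5>4, s = 33+1 = 34
m=5,p=5: not 5>5, s = 34+4 = 38
m=5,p=6: not 5>6, s = 38+4 = 42
m=5,p=7: not 5>7, s = 42+4 = 46
m=6,p=2: 6>2, s = 46+4 = 50
m=6,p=3: 6>3, s = 50+3 = 53
m=6,p=4: 6>4, s = 53+2 = 55
m=6,p=5: 6>5, s = 55+1 = 56
m=6,p=6: not 6>6, s = 56+4 = 60
m=6,p=7: not 6>7, s = 60+4 = 64
m=6,p=8: not 6>8, s = 64+4 = 68
m=7,p=2: 7>2, s = 68+5 = 73
m=7,p=3: 7>3, s = 73+4 = 77
m=7,p=4: 7>4, s = 77+3 = 80
m=7,p=5: 7>5, s = 80+2 = 82
m=7,p=6: 7>6, s = 82+1 = 83
m=7,p=7: not 7>7, s = 83+4 = 87
m=7,p=8: not 7>8, s = 87+4 = 91
m=7,p=9: not 7>9, s = 91+4 = 95

95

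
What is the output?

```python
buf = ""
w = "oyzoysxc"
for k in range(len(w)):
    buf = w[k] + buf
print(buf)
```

k=0: prepend 'o' → 'o'
k=1: prepend 'y' → 'yo'
k=2: prepend 'z' → 'zyo'
k=3: prepend 'o' → 'ozyo'
k=4: prepend 'y' → 'yozyo'
k=5: prepend 's' → 'syozyo'
k=6: prepend 'x' → 'xsyozyo'
k=7: prepend 'c' → 'cxsyozyo'

cxsyozyo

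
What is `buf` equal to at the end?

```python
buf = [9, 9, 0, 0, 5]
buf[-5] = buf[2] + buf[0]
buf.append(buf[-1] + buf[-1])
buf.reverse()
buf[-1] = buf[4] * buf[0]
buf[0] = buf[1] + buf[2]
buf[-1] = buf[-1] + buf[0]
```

[5, 5, 0, 0, 9, 95]

buf[-5] = buf[2]+buf[0] = 0+9 = 9 → [9, 9, 0, 0, 5]
append buf[-1]+buf[-1] = 5+5 = 10 → [9, 9, 0, 0, 5, 10]
reverse → [10, 5, 0, 0, 9, 9]
buf[-1] = buf[4]*buf[0] = 9*10 = 90 → [10, 5, 0, 0, 9, 90]
buf[0] = buf[1]+buf[2] = 5+0 = 5 → [5, 5, 0, 0, 9, 90]
buf[-1] = buf[-1]+buf[0] = 90+5 = 95 → [5, 5, 0, 0, 9, 95]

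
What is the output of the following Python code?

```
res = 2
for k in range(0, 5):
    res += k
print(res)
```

12

k=0: res = 2+0 = 2
k=1: res = 2+1 = 3
k=2: res = 3+2 = 5
k=3: res = 5+3 = 8
k=4: res = 8+4 = 12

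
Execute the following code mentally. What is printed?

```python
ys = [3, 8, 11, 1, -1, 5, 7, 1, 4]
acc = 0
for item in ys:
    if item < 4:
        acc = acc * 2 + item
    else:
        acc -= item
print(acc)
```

item=3: <4, acc = 0*2+3 = 3
item=8: not <4, acc = 3-8 = -5
item=11: not <4, acc = (-5)-11 = -16
item=1: <4, acc = (-16)*2+1 = -31
item=-1: <4, acc = (-31)*2+(-1) = -63
item=5: not <4, acc = (-63)-5 = -68
item=7: not <4, acc = (-68)-7 = -75
item=1: <4, acc = (-75)*2+1 = -149
item=4: not <4, acc = (-149)-4 = -153

-153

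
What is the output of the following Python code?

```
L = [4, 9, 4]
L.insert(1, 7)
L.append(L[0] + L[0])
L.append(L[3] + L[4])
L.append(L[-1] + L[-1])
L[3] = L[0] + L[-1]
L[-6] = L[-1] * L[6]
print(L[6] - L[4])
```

insert 7 at 1 → [4, 7, 9, 4]
append L[0]+L[0] = 4+4 = 8 → [4, 7, 9, 4, 8]
append L[3]+L[4] = 4+8 = 12 → [4, 7, 9, 4, 8, 12]
append L[-1]+L[-1] = 12+12 = 24 → [4, 7, 9, 4, 8, 12, 24]
L[3] = L[0]+L[-1] = 4+24 = 28 → [4, 7, 9, 28, 8, 12, 24]
L[-6] = L[-1]*L[6] = 24*24 = 576 → [4, 576, 9, 28, 8, 12, 24]
L[6]-L[4] = 24-8 = 16

16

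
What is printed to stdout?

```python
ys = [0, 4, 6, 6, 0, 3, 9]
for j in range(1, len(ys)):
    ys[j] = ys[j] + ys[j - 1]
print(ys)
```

j=1: ys[1] = 4+0 = 4 → [0, 4, 6, 6, 0, 3, 9]
j=2: ys[2] = 6+4 = 10 → [0, 4, 10, 6, 0, 3, 9]
j=3: ys[3] = 6+10 = 16 → [0, 4, 10, 16, 0, 3, 9]
j=4: ys[4] = 0+16 = 16 → [0, 4, 10, 16, 16, 3, 9]
j=5: ys[5] = 3+16 = 19 → [0, 4, 10, 16, 16, 19, 9]
j=6: ys[6] = 9+19 = 28 → [0, 4, 10, 16, 16, 19, 28]

[0, 4, 10, 16, 16, 19, 28]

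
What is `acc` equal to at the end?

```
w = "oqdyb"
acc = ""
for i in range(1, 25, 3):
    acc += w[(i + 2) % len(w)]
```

'yqbdoyqb'

i=1: add w[3]='y' → 'y'
i=4: add w[1]='q' → 'yq'
i=7: add w[4]='b' → 'yqb'
i=10: add w[2]='d' → 'yqbd'
i=13: add w[0]='o' → 'yqbdo'
i=16: add w[3]='y' → 'yqbdoy'
i=19: add w[1]='q' → 'yqbdoyq'
i=22: add w[4]='b' → 'yqbdoyqb'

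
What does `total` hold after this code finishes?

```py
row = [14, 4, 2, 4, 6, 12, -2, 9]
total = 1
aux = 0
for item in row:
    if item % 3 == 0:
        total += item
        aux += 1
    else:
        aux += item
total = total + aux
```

53

item=14: not %3==0; aux=14
item=4: not %3==0; aux=18
item=2: not %3==0; aux=20
item=4: not %3==0; aux=24
item=6: %3==0, total = 1+6 = 7; aux=25
item=12: %3==0, total = 7+12 = 19; aux=26
item=-2: not %3==0; aux=24
item=9: %3==0, total = 19+9 = 28; aux=25
total+aux = 28+25 = 53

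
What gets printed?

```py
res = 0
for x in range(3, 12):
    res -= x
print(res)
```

x=3: res = 0-3 = -3
x=4: res = (-3)-4 = -7
x=5: res = (-7)-5 = -12
x=6: res = (-12)-6 = -18
x=7: res = (-18)-7 = -25
x=8: res = (-25)-8 = -33
x=9: res = (-33)-9 = -42
x=10: res = (-42)-10 = -52
x=11: res = (-52)-11 = -63

-63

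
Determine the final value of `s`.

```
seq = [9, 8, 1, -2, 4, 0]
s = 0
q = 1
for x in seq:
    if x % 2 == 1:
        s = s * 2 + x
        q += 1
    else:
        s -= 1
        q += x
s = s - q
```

1

x=9: odd, s = 0*2+9 = 9; q=2
x=8: not odd, s = 9-1 = 8; q=10
x=1: odd, s = 8*2+1 = 17; q=11
x=-2: not odd, s = 17-1 = 16; q=9
x=4: not odd, s = 16-1 = 15; q=13
x=0: not odd, s = 15-1 = 14; q=13
s-q = 14-13 = 1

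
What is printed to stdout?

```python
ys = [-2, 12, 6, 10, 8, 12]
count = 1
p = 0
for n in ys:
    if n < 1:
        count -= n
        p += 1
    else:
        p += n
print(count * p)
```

n=-2: <1, count = 1-(-2) = 3; p=1
n=12: not <1; p=13
n=6: not <1; p=19
n=10: not <1; p=29
n=8: not <1; p=37
n=12: not <1; p=49
count*p = 3*49 = 147

147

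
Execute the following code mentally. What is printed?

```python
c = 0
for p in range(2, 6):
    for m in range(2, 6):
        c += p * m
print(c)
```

p=2,m=2: c = 0+4 = 4
p=2,m=3: c = 4+6 = 10
p=2,m=4: c = 10+8 = 18
p=2,m=5: c = 18+10 = 28
p=3,m=2: c = 28+6 = 34
p=3,m=3: c = 34+9 = 43
p=3,m=4: c = 43+12 = 55
p=3,m=5: c = 55+15 = 70
p=4,m=2: c = 70+8 = 78
p=4,m=3: c = 78+12 = 90
p=4,m=4: c = 90+16 = 106
p=4,m=5: c = 106+20 = 126
p=5,m=2: c = 126+10 = 136
p=5,m=3: c = 136+15 = 151
p=5,m=4: c = 151+20 = 171
p=5,m=5: c = 171+25 = 196

196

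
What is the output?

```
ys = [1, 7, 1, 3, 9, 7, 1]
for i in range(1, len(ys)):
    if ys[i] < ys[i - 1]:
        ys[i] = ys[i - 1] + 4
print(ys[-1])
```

i=1: 7>=1, unchanged → [1, 7, 1, 3, 9, 7, 1]
i=2: 1<7, ys[2] = 7+4 = 11 → [1, 7, 11, 3, 9, 7, 1]
i=3: 3<11, ys[3] = 11+4 = 15 → [1, 7, 11, 15, 9, 7, 1]
i=4: 9<15, ys[4] = 15+4 = 19 → [1, 7, 11, 15, 19, 7, 1]
i=5: 7<19, ys[5] = 19+4 = 23 → [1, 7, 11, 15, 19, 23, 1]
i=6: 1<23, ys[6] = 23+4 = 27 → [1, 7, 11, 15, 19, 23, 27]

27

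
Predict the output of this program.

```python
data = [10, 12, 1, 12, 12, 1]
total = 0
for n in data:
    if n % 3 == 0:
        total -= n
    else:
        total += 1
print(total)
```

-33

n=10: not %3==0, total = 0+1 = 1
n=12: %3==0, total = 1-12 = -11
n=1: not %3==0, total = (-11)+1 = -10
n=12: %3==0, total = (-10)-12 = -22
n=12: %3==0, total = (-22)-12 = -34
n=1: not %3==0, total = (-34)+1 = -33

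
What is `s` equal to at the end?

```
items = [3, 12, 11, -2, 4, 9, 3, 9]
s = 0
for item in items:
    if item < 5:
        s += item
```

item=3: <5, s = 0+3 = 3
item=12: not <5
item=11: not <5
item=-2: <5, s = 3+(-2) = 1
item=4: <5, s = 1+4 = 5
item=9: not <5
item=3: <5, s = 5+3 = 8
item=9: not <5

8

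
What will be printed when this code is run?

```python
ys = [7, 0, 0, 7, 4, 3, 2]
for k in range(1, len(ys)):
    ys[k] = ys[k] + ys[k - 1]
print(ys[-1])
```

k=1: ys[1] = 0+7 = 7 → [7, 7, 0, 7, 4, 3, 2]
k=2: ys[2] = 0+7 = 7 → [7, 7, 7, 7, 4, 3, 2]
k=3: ys[3] = 7+7 = 14 → [7, 7, 7, 14, 4, 3, 2]
k=4: ys[4] = 4+14 = 18 → [7, 7, 7, 14, 18, 3, 2]
k=5: ys[5] = 3+18 = 21 → [7, 7, 7, 14, 18, 21, 2]
k=6: ys[6] = 2+21 = 23 → [7, 7, 7, 14, 18, 21, 23]

23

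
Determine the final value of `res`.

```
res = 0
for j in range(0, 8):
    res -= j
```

j=0: res = 0-0 = 0
j=1: res = 0-1 = -1
j=2: res = (-1)-2 = -3
j=3: res = (-3)-3 = -6
j=4: res = (-6)-4 = -10
j=5: res = (-10)-5 = -15
j=6: res = (-15)-6 = -21
j=7: res = (-21)-7 = -28

-28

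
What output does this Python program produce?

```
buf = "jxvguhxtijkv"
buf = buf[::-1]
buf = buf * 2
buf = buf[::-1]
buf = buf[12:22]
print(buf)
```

reverse → 'vkjitxhugvxj'
repeat ×2 → 'vkjitxhugvxjvkjitxhugvxj'
reverse → 'jxvguhxtijkvjxvguhxtijkv'
slice [12:22] → 'jxvguhxtij'

jxvguhxtij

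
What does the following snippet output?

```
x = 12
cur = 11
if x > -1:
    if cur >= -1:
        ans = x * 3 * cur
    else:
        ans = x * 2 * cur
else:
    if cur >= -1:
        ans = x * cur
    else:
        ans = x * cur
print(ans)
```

x=12, cur=11
x > -1 is True; cur >= -1 is True
→ ans = x * 3 * cur = 396

396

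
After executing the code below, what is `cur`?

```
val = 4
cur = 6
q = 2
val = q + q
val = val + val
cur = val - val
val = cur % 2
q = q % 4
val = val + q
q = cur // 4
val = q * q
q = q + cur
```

val = 2+2 = 4
val = 4+4 = 8
cur = 8-8 = 0
val = 0%2 = 0
q = 2%4 = 2
val = 0+2 = 2
q = 0//4 = 0
val = 0*0 = 0
q = 0+0 = 0

0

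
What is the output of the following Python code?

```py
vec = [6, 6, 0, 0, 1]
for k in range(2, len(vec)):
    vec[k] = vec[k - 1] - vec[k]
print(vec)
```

k=2: vec[2] = 6-0 = 6 → [6, 6, 6, 0, 1]
k=3: vec[3] = 6-0 = 6 → [6, 6, 6, 6, 1]
k=4: vec[4] = 6-1 = 5 → [6, 6, 6, 6, 5]

[6, 6, 6, 6, 5]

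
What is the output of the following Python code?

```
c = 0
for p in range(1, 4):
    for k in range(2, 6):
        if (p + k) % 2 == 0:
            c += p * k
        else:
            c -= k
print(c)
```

p=1,k=2: odd sum, c = 0-2 = -2
p=1,k=3: even sum, c = (-2)+3 = 1
p=1,k=4: odd sum, c = 1-4 = -3
p=1,k=5: even sum, c = (-3)+5 = 2
p=2,k=2: even sum, c = 2+4 = 6
p=2,k=3: odd sum, c = 6-3 = 3
p=2,k=4: even sum, c = 3+8 = 11
p=2,k=5: odd sum, c = 11-5 = 6
p=3,k=2: odd sum, c = 6-2 = 4
p=3,k=3: even sum, c = 4+9 = 13
p=3,k=4: odd sum, c = 13-4 = 9
p=3,k=5: even sum, c = 9+15 = 24

24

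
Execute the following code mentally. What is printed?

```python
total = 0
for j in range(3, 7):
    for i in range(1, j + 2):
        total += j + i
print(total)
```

178

j=3,i=1: total = 0+4 = 4
j=3,i=2: total = 4+5 = 9
j=3,i=3: total = 9+6 = 15
j=3,i=4: total = 15+7 = 22
j=4,i=1: total = 22+5 = 27
j=4,i=2: total = 27+6 = 33
j=4,i=3: total = 33+7 = 40
j=4,i=4: total = 40+8 = 48
j=4,i=5: total = 48+9 = 57
j=5,i=1: total = 57+6 = 63
j=5,i=2: total = 63+7 = 70
j=5,i=3: total = 70+8 = 78
j=5,i=4: total = 78+9 = 87
j=5,i=5: total = 87+10 = 97
j=5,i=6: total = 97+11 = 108
j=6,i=1: total = 108+7 = 115
j=6,i=2: total = 115+8 = 123
j=6,i=3: total = 123+9 = 132
j=6,i=4: total = 132+10 = 142
j=6,i=5: total = 142+11 = 153
j=6,i=6: total = 153+12 = 165
j=6,i=7: total = 165+13 = 178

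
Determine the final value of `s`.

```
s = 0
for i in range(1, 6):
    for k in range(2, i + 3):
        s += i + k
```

145

i=1,k=2: s = 0+3 = 3
i=1,k=3: s = 3+4 = 7
i=2,k=2: s = 7+4 = 11
i=2,k=3: s = 11+5 = 16
i=2,k=4: s = 16+6 = 22
i=3,k=2: s = 22+5 = 27
i=3,k=3: s = 27+6 = 33
i=3,k=4: s = 33+7 = 40
i=3,k=5: s = 40+8 = 48
i=4,k=2: s = 48+6 = 54
i=4,k=3: s = 54+7 = 61
i=4,k=4: s = 61+8 = 69
i=4,k=5: s = 69+9 = 78
i=4,k=6: s = 78+10 = 88
i=5,k=2: s = 88+7 = 95
i=5,k=3: s = 95+8 = 103
i=5,k=4: s = 103+9 = 112
i=5,k=5: s = 112+10 = 122
i=5,k=6: s = 122+11 = 133
i=5,k=7: s = 133+12 = 145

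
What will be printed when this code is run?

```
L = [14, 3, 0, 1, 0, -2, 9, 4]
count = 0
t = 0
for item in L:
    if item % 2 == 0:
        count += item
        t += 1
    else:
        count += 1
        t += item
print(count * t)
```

342

item=14: even, count = 0+14 = 14; t=1
item=3: not even, count = 14+1 = 15; t=4
item=0: even, count = 15+0 = 15; t=5
item=1: not even, count = 15+1 = 16; t=6
item=0: even, count = 16+0 = 16; t=7
item=-2: even, count = 16+(-2) = 14; t=8
item=9: not even, count = 14+1 = 15; t=17
item=4: even, count = 15+4 = 19; t=18
count*t = 19*18 = 342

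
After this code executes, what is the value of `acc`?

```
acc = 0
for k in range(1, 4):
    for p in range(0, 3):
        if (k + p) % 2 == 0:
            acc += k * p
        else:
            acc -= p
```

3

k=1,p=0: odd sum, acc = 0-0 = 0
k=1,p=1: even sum, acc = 0+1 = 1
k=1,p=2: odd sum, acc = 1-2 = -1
k=2,p=0: even sum, acc = (-1)+0 = -1
k=2,p=1: odd sum, acc = (-1)-1 = -2
k=2,p=2: even sum, acc = (-2)+4 = 2
k=3,p=0: odd sum, acc = 2-0 = 2
k=3,p=1: even sum, acc = 2+3 = 5
k=3,p=2: odd sum, acc = 5-2 = 3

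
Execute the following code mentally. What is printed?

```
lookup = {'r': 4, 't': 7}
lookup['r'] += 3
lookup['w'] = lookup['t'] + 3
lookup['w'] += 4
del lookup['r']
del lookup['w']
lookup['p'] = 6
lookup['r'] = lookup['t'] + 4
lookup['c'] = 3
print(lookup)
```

lookup['r'] = 4+3 = 7 → {'r': 7, 't': 7}
lookup['w'] = lookup['t']+3 = 10 → {'r': 7, 't': 7, 'w': 10}
lookup['w'] = 10+4 = 14 → {'r': 7, 't': 7, 'w': 14}
del 'r' → {'t': 7, 'w': 14}
del 'w' → {'t': 7}
lookup['p'] = 6 → {'t': 7, 'p': 6}
lookup['r'] = lookup['t']+4 = 11 → {'t': 7, 'p': 6, 'r': 11}
lookup['c'] = 3 → {'t': 7, 'p': 6, 'r': 11, 'c': 3}

{'t': 7, 'p': 6, 'r': 11, 'c': 3}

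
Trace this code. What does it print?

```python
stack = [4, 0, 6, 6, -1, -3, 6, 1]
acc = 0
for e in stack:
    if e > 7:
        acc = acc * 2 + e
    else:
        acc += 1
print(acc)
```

e=4: not >7, acc = 0+1 = 1
e=0: not >7, acc = 1+1 = 2
e=6: not >7, acc = 2+1 = 3
e=6: not >7, acc = 3+1 = 4
e=-1: not >7, acc = 4+1 = 5
e=-3: not >7, acc = 5+1 = 6
e=6: not >7, acc = 6+1 = 7
e=1: not >7, acc = 7+1 = 8

8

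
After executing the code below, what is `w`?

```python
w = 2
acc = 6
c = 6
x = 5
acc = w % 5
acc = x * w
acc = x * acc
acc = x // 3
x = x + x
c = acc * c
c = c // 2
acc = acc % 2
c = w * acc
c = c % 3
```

acc = 2%5 = 2
acc = 5*2 = 10
acc = 5*10 = 50
acc = 5//3 = 1
x = 5+5 = 10
c = 1*6 = 6
c = 6//2 = 3
acc = 1%2 = 1
c = 2*1 = 2
c = 2%3 = 2

2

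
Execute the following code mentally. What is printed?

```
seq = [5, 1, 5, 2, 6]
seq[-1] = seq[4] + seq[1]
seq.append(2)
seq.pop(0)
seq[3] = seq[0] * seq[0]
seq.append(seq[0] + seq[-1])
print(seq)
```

[1, 5, 2, 1, 2, 3]

seq[-1] = seq[4]+seq[1] = 6+1 = 7 → [5, 1, 5, 2, 7]
append 2 → [5, 1, 5, 2, 7, 2]
pop(0) removes 5 → [1, 5, 2, 7, 2]
seq[3] = seq[0]*seq[0] = 1*1 = 1 → [1, 5, 2, 1, 2]
append seq[0]+seq[-1] = 1+2 = 3 → [1, 5, 2, 1, 2, 3]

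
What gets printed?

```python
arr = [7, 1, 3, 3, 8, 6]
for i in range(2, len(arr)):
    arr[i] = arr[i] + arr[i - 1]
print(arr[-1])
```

i=2: arr[2] = 3+1 = 4 → [7, 1, 4, 3, 8, 6]
i=3: arr[3] = 3+4 = 7 → [7, 1, 4, 7, 8, 6]
i=4: arr[4] = 8+7 = 15 → [7, 1, 4, 7, 15, 6]
i=5: arr[5] = 6+15 = 21 → [7, 1, 4, 7, 15, 21]

21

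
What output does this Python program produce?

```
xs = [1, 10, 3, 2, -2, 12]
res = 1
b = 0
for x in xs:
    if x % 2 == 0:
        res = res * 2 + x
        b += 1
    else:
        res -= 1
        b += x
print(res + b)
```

x=1: not even, res = 1-1 = 0; b=1
x=10: even, res = 0*2+10 = 10; b=2
x=3: not even, res = 10-1 = 9; b=5
x=2: even, res = 9*2+2 = 20; b=6
x=-2: even, res = 20*2+(-2) = 38; b=7
x=12: even, res = 38*2+12 = 88; b=8
res+b = 88+8 = 96

96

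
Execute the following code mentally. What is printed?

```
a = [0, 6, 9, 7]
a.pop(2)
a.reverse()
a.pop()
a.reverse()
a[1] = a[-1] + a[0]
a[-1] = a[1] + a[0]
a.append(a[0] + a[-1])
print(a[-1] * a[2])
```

pop(2) removes 9 → [0, 6, 7]
reverse → [7, 6, 0]
pop() removes 0 → [7, 6]
reverse → [6, 7]
a[1] = a[-1]+a[0] = 7+6 = 13 → [6, 13]
a[-1] = a[1]+a[0] = 13+6 = 19 → [6, 19]
append a[0]+a[-1] = 6+19 = 25 → [6, 19, 25]
a[-1]*a[2] = 25*25 = 625

625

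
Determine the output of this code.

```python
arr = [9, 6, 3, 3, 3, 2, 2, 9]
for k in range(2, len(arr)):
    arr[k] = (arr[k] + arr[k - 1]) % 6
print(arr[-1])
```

k=2: arr[2] = (3+6)%6 = 3 → [9, 6, 3, 3, 3, 2, 2, 9]
k=3: arr[3] = (3+3)%6 = 0 → [9, 6, 3, 0, 3, 2, 2, 9]
k=4: arr[4] = (3+0)%6 = 3 → [9, 6, 3, 0, 3, 2, 2, 9]
k=5: arr[5] = (2+3)%6 = 5 → [9, 6, 3, 0, 3, 5, 2, 9]
k=6: arr[6] = (2+5)%6 = 1 → [9, 6, 3, 0, 3, 5, 1, 9]
k=7: arr[7] = (9+1)%6 = 4 → [9, 6, 3, 0, 3, 5, 1, 4]

4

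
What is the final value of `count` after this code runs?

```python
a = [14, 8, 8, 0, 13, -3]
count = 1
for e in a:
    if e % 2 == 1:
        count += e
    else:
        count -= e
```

-19

e=14: not odd, count = 1-14 = -13
e=8: not odd, count = (-13)-8 = -21
e=8: not odd, count = (-21)-8 = -29
e=0: not odd, count = (-29)-0 = -29
e=13: odd, count = (-29)+13 = -16
e=-3: odd, count = (-16)+(-3) = -19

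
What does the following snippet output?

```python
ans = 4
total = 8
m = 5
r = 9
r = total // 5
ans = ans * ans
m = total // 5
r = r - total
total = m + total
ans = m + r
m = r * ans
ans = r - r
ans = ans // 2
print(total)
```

r = 8//5 = 1
ans = 4*4 = 16
m = 8//5 = 1
r = 1-8 = -7
total = 1+8 = 9
ans = 1+(-7) = -6
m = (-7)*(-6) = 42
ans = (-7)-(-7) = 0
ans = 0//2 = 0

9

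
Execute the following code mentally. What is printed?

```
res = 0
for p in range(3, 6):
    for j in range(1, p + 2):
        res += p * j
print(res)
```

p=3,j=1: res = 0+3 = 3
p=3,j=2: res = 3+6 = 9
p=3,j=3: res = 9+9 = 18
p=3,j=4: res = 18+12 = 30
p=4,j=1: res = 30+4 = 34
p=4,j=2: res = 34+8 = 42
p=4,j=3: res = 42+12 = 54
p=4,j=4: res = 54+16 = 70
p=4,j=5: res = 70+20 = 90
p=5,j=1: res = 90+5 = 95
p=5,j=2: res = 95+10 = 105
p=5,j=3: res = 105+15 = 120
p=5,j=4: res = 120+20 = 140
p=5,j=5: res = 140+25 = 165
p=5,j=6: res = 165+30 = 195

195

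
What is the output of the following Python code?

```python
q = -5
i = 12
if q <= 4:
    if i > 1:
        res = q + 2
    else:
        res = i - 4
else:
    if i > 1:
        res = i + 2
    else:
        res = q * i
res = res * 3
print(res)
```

-9

q=-5, i=12
q <= 4 is True; i > 1 is True
→ res = q + 2 = -3
res = (-3)*3 = -9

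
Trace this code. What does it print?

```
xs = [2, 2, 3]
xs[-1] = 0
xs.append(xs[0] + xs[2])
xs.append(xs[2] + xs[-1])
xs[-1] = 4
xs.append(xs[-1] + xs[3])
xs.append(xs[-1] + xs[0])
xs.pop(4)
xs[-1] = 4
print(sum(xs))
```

16

xs[-1] = 0 → [2, 2, 0]
append xs[0]+xs[2] = 2+0 = 2 → [2, 2, 0, 2]
append xs[2]+xs[-1] = 0+2 = 2 → [2, 2, 0, 2, 2]
xs[-1] = 4 → [2, 2, 0, 2, 4]
append xs[-1]+xs[3] = 4+2 = 6 → [2, 2, 0, 2, 4, 6]
append xs[-1]+xs[0] = 6+2 = 8 → [2, 2, 0, 2, 4, 6, 8]
pop(4) removes 4 → [2, 2, 0, 2, 6, 8]
xs[-1] = 4 → [2, 2, 0, 2, 6, 4]
sum = 16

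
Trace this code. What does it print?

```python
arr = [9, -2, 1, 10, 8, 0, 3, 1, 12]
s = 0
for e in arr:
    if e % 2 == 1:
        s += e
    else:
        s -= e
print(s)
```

-14

e=9: odd, s = 0+9 = 9
e=-2: not odd, s = 9-(-2) = 11
e=1: odd, s = 11+1 = 12
e=10: not odd, s = 12-10 = 2
e=8: not odd, s = 2-8 = -6
e=0: not odd, s = (-6)-0 = -6
e=3: odd, s = (-6)+3 = -3
e=1: odd, s = (-3)+1 = -2
e=12: not odd, s = (-2)-12 = -14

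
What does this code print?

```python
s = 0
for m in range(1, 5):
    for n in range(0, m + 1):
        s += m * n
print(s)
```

65

m=1,n=0: s = 0+0 = 0
m=1,n=1: s = 0+1 = 1
m=2,n=0: s = 1+0 = 1
m=2,n=1: s = 1+2 = 3
m=2,n=2: s = 3+4 = 7
m=3,n=0: s = 7+0 = 7
m=3,n=1: s = 7+3 = 10
m=3,n=2: s = 10+6 = 16
m=3,n=3: s = 16+9 = 25
m=4,n=0: s = 25+0 = 25
m=4,n=1: s = 25+4 = 29
m=4,n=2: s = 29+8 = 37
m=4,n=3: s = 37+12 = 49
m=4,n=4: s = 49+16 = 65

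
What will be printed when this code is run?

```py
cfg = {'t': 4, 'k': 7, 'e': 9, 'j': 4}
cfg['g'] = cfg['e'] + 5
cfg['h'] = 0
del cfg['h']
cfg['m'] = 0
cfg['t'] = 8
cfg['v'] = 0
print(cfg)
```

cfg['g'] = cfg['e']+5 = 14 → {'t': 4, 'k': 7, 'e': 9, 'j': 4, 'g': 14}
cfg['h'] = 0 → {'t': 4, 'k': 7, 'e': 9, 'j': 4, 'g': 14, 'h': 0}
del 'h' → {'t': 4, 'k': 7, 'e': 9, 'j': 4, 'g': 14}
cfg['m'] = 0 → {'t': 4, 'k': 7, 'e': 9, 'j': 4, 'g': 14, 'm': 0}
cfg['t'] = 8 → {'t': 8, 'k': 7, 'e': 9, 'j': 4, 'g': 14, 'm': 0}
cfg['v'] = 0 → {'t': 8, 'k': 7, 'e': 9, 'j': 4, 'g': 14, 'm': 0, 'v': 0}

{'t': 8, 'k': 7, 'e': 9, 'j': 4, 'g': 14, 'm': 0, 'v': 0}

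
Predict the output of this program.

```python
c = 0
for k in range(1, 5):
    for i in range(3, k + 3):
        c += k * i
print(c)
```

125

k=1,i=3: c = 0+3 = 3
k=2,i=3: c = 3+6 = 9
k=2,i=4: c = 9+8 = 17
k=3,i=3: c = 17+9 = 26
k=3,i=4: c = 26+12 = 38
k=3,i=5: c = 38+15 = 53
k=4,i=3: c = 53+12 = 65
k=4,i=4: c = 65+16 = 81
k=4,i=5: c = 81+20 = 101
k=4,i=6: c = 101+24 = 125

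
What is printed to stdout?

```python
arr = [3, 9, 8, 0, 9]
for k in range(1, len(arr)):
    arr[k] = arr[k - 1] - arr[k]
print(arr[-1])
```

k=1: arr[1] = 3-9 = -6 → [3, -6, 8, 0, 9]
k=2: arr[2] = (-6)-8 = -14 → [3, -6, -14, 0, 9]
k=3: arr[3] = (-14)-0 = -14 → [3, -6, -14, -14, 9]
k=4: arr[4] = (-14)-9 = -23 → [3, -6, -14, -14, -23]

-23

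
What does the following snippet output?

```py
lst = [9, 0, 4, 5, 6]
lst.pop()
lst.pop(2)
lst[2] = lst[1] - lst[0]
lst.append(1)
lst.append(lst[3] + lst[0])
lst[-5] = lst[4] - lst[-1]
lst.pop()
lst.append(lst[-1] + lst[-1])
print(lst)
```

[0, 0, -9, 1, 2]

pop() removes 6 → [9, 0, 4, 5]
pop(2) removes 4 → [9, 0, 5]
lst[2] = lst[1]-lst[0] = 0-9 = -9 → [9, 0, -9]
append 1 → [9, 0, -9, 1]
append lst[3]+lst[0] = 1+9 = 10 → [9, 0, -9, 1, 10]
lst[-5] = lst[4]-lst[-1] = 10-10 = 0 → [0, 0, -9, 1, 10]
pop() removes 10 → [0, 0, -9, 1]
append lst[-1]+lst[-1] = 1+1 = 2 → [0, 0, -9, 1, 2]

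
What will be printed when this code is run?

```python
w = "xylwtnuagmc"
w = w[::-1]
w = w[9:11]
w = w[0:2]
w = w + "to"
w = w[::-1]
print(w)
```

otxy

reverse → 'cmgauntwlyx'
slice [9:11] → 'yx'
slice [0:2] → 'yx'
+ 'to' → 'yxto'
reverse → 'otxy'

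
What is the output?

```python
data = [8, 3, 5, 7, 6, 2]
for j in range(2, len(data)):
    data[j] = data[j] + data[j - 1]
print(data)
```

[8, 3, 8, 15, 21, 23]

j=2: data[2] = 5+3 = 8 → [8, 3, 8, 7, 6, 2]
j=3: data[3] = 7+8 = 15 → [8, 3, 8, 15, 6, 2]
j=4: data[4] = 6+15 = 21 → [8, 3, 8, 15, 21, 2]
j=5: data[5] = 2+21 = 23 → [8, 3, 8, 15, 21, 23]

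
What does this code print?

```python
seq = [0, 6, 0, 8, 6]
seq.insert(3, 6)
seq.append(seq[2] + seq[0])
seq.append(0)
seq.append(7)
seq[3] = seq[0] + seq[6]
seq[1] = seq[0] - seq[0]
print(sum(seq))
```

insert 6 at 3 → [0, 6, 0, 6, 8, 6]
append seq[2]+seq[0] = 0+0 = 0 → [0, 6, 0, 6, 8, 6, 0]
append 0 → [0, 6, 0, 6, 8, 6, 0, 0]
append 7 → [0, 6, 0, 6, 8, 6, 0, 0, 7]
seq[3] = seq[0]+seq[6] = 0+0 = 0 → [0, 6, 0, 0, 8, 6, 0, 0, 7]
seq[1] = seq[0]-seq[0] = 0-0 = 0 → [0, 0, 0, 0, 8, 6, 0, 0, 7]
sum = 21

21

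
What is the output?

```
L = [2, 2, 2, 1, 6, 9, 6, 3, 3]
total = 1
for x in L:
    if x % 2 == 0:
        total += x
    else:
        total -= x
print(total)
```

3

x=2: even, total = 1+2 = 3
x=2: even, total = 3+2 = 5
x=2: even, total = 5+2 = 7
x=1: not even, total = 7-1 = 6
x=6: even, total = 6+6 = 12
x=9: not even, total = 12-9 = 3
x=6: even, total = 3+6 = 9
x=3: not even, total = 9-3 = 6
x=3: not even, total = 6-3 = 3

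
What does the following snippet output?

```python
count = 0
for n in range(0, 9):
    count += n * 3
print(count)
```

n=0: count = 0+0*3 = 0
n=1: count = 0+1*3 = 3
n=2: count = 3+2*3 = 9
n=3: count = 9+3*3 = 18
n=4: count = 18+4*3 = 30
n=5: count = 30+5*3 = 45
n=6: count = 45+6*3 = 63
n=7: count = 63+7*3 = 84
n=8: count = 84+8*3 = 108

108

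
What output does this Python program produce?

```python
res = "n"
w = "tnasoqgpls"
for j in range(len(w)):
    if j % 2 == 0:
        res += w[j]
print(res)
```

j=0: add 't' → 'nt'
j=1: skip
j=2: add 'a' → 'nta'
j=3: skip
j=4: add 'o' → 'ntao'
j=5: skip
j=6: add 'g' → 'ntaog'
j=7: skip
j=8: add 'l' → 'ntaogl'
j=9: skip

ntaogl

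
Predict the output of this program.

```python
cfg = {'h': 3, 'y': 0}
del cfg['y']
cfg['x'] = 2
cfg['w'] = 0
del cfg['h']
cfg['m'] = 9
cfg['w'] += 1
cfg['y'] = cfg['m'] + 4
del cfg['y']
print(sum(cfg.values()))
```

del 'y' → {'h': 3}
cfg['x'] = 2 → {'h': 3, 'x': 2}
cfg['w'] = 0 → {'h': 3, 'x': 2, 'w': 0}
del 'h' → {'x': 2, 'w': 0}
cfg['m'] = 9 → {'x': 2, 'w': 0, 'm': 9}
cfg['w'] = 0+1 = 1 → {'x': 2, 'w': 1, 'm': 9}
cfg['y'] = cfg['m']+4 = 13 → {'x': 2, 'w': 1, 'm': 9, 'y': 13}
del 'y' → {'x': 2, 'w': 1, 'm': 9}
sum of values = 12

12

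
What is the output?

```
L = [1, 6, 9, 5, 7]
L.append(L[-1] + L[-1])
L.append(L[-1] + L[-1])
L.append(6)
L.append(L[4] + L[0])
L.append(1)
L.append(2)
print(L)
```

[1, 6, 9, 5, 7, 14, 28, 6, 8, 1, 2]

append L[-1]+L[-1] = 7+7 = 14 → [1, 6, 9, 5, 7, 14]
append L[-1]+L[-1] = 14+14 = 28 → [1, 6, 9, 5, 7, 14, 28]
append 6 → [1, 6, 9, 5, 7, 14, 28, 6]
append L[4]+L[0] = 7+1 = 8 → [1, 6, 9, 5, 7, 14, 28, 6, 8]
append 1 → [1, 6, 9, 5, 7, 14, 28, 6, 8, 1]
append 2 → [1, 6, 9, 5, 7, 14, 28, 6, 8, 1, 2]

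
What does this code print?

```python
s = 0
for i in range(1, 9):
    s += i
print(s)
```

i=1: s = 0+1 = 1
i=2: s = 1+2 = 3
i=3: s = 3+3 = 6
i=4: s = 6+4 = 10
i=5: s = 10+5 = 15
i=6: s = 15+6 = 21
i=7: s = 21+7 = 28
i=8: s = 28+8 = 36

36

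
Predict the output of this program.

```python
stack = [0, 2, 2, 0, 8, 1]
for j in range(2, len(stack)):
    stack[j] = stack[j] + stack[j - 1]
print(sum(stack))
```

35

j=2: stack[2] = 2+2 = 4 → [0, 2, 4, 0, 8, 1]
j=3: stack[3] = 0+4 = 4 → [0, 2, 4, 4, 8, 1]
j=4: stack[4] = 8+4 = 12 → [0, 2, 4, 4, 12, 1]
j=5: stack[5] = 1+12 = 13 → [0, 2, 4, 4, 12, 13]
sum = 35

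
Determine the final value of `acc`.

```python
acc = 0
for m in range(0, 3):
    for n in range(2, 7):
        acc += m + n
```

m=0,n=2: acc = 0+2 = 2
m=0,n=3: acc = 2+3 = 5
m=0,n=4: acc = 5+4 = 9
m=0,n=5: acc = 9+5 = 14
m=0,n=6: acc = 14+6 = 20
m=1,n=2: acc = 20+3 = 23
m=1,n=3: acc = 23+4 = 27
m=1,n=4: acc = 27+5 = 32
m=1,n=5: acc = 32+6 = 38
m=1,n=6: acc = 38+7 = 45
m=2,n=2: acc = 45+4 = 49
m=2,n=3: acc = 49+5 = 54
m=2,n=4: acc = 54+6 = 60
m=2,n=5: acc = 60+7 = 67
m=2,n=6: acc = 67+8 = 75

75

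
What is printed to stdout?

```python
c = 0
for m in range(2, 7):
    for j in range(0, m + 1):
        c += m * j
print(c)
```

265

m=2,j=0: c = 0+0 = 0
m=2,j=1: c = 0+2 = 2
m=2,j=2: c = 2+4 = 6
m=3,j=0: c = 6+0 = 6
m=3,j=1: c = 6+3 = 9
m=3,j=2: c = 9+6 = 15
m=3,j=3: c = 15+9 = 24
m=4,j=0: c = 24+0 = 24
m=4,j=1: c = 24+4 = 28
m=4,j=2: c = 28+8 = 36
m=4,j=3: c = 36+12 = 48
m=4,j=4: c = 48+16 = 64
m=5,j=0: c = 64+0 = 64
m=5,j=1: c = 64+5 = 69
m=5,j=2: c = 69+10 = 79
m=5,j=3: c = 79+15 = 94
m=5,j=4: c = 94+20 = 114
m=5,j=5: c = 114+25 = 139
m=6,j=0: c = 139+0 = 139
m=6,j=1: c = 139+6 = 145
m=6,j=2: c = 145+12 = 157
m=6,j=3: c = 157+18 = 175
m=6,j=4: c = 175+24 = 199
m=6,j=5: c = 199+30 = 229
m=6,j=6: c = 229+36 = 265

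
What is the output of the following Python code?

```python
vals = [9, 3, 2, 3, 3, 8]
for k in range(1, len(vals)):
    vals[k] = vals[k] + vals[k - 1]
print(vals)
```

k=1: vals[1] = 3+9 = 12 → [9, 12, 2, 3, 3, 8]
k=2: vals[2] = 2+12 = 14 → [9, 12, 14, 3, 3, 8]
k=3: vals[3] = 3+14 = 17 → [9, 12, 14, 17, 3, 8]
k=4: vals[4] = 3+17 = 20 → [9, 12, 14, 17, 20, 8]
k=5: vals[5] = 8+20 = 28 → [9, 12, 14, 17, 20, 28]

[9, 12, 14, 17, 20, 28]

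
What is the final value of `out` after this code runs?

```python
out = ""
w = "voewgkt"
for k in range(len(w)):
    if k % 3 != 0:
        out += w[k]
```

k=0: skip
k=1: add 'o' → 'o'
k=2: add 'e' → 'oe'
k=3: skip
k=4: add 'g' → 'oeg'
k=5: add 'k' → 'oegk'
k=6: skip

'oegk'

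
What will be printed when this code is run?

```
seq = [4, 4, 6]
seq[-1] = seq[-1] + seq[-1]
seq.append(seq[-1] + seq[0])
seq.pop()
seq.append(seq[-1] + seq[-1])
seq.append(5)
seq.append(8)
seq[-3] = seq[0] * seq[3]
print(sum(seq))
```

129

seq[-1] = seq[-1]+seq[-1] = 6+6 = 12 → [4, 4, 12]
append seq[-1]+seq[0] = 12+4 = 16 → [4, 4, 12, 16]
pop() removes 16 → [4, 4, 12]
append seq[-1]+seq[-1] = 12+12 = 24 → [4, 4, 12, 24]
append 5 → [4, 4, 12, 24, 5]
append 8 → [4, 4, 12, 24, 5, 8]
seq[-3] = seq[0]*seq[3] = 4*24 = 96 → [4, 4, 12, 96, 5, 8]
sum = 129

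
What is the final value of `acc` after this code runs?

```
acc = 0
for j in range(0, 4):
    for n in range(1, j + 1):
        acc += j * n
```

j=1,n=1: acc = 0+1 = 1
j=2,n=1: acc = 1+2 = 3
j=2,n=2: acc = 3+4 = 7
j=3,n=1: acc = 7+3 = 10
j=3,n=2: acc = 10+6 = 16
j=3,n=3: acc = 16+9 = 25

25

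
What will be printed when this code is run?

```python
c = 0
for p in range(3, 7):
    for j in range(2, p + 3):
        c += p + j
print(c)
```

200

p=3,j=2: c = 0+5 = 5
p=3,j=3: c = 5+6 = 11
p=3,j=4: c = 11+7 = 18
p=3,j=5: c = 18+8 = 26
p=4,j=2: c = 26+6 = 32
p=4,j=3: c = 32+7 = 39
p=4,j=4: c = 39+8 = 47
p=4,j=5: c = 47+9 = 56
p=4,j=6: c = 56+10 = 66
p=5,j=2: c = 66+7 = 73
p=5,j=3: c = 73+8 = 81
p=5,j=4: c = 81+9 = 90
p=5,j=5: c = 90+10 = 100
p=5,j=6: c = 100+11 = 111
p=5,j=7: c = 111+12 = 123
p=6,j=2: c = 123+8 = 131
p=6,j=3: c = 131+9 = 140
p=6,j=4: c = 140+10 = 150
p=6,j=5: c = 150+11 = 161
p=6,j=6: c = 161+12 = 173
p=6,j=7: c = 173+13 = 186
p=6,j=8: c = 186+14 = 200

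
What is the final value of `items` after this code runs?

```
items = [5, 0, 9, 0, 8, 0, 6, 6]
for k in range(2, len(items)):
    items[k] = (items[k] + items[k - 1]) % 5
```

[5, 0, 4, 4, 2, 2, 3, 4]

k=2: items[2] = (9+0)%5 = 4 → [5, 0, 4, 0, 8, 0, 6, 6]
k=3: items[3] = (0+4)%5 = 4 → [5, 0, 4, 4, 8, 0, 6, 6]
k=4: items[4] = (8+4)%5 = 2 → [5, 0, 4, 4, 2, 0, 6, 6]
k=5: items[5] = (0+2)%5 = 2 → [5, 0, 4, 4, 2, 2, 6, 6]
k=6: items[6] = (6+2)%5 = 3 → [5, 0, 4, 4, 2, 2, 3, 6]
k=7: items[7] = (6+3)%5 = 4 → [5, 0, 4, 4, 2, 2, 3, 4]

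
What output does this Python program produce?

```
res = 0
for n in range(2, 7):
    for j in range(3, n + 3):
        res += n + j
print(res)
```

n=2,j=3: res = 0+5 = 5
n=2,j=4: res = 5+6 = 11
n=3,j=3: res = 11+6 = 17
n=3,j=4: res = 17+7 = 24
n=3,j=5: res = 24+8 = 32
n=4,j=3: res = 32+7 = 39
n=4,j=4: res = 39+8 = 47
n=4,j=5: res = 47+9 = 56
n=4,j=6: res = 56+10 = 66
n=5,j=3: res = 66+8 = 74
n=5,j=4: res = 74+9 = 83
n=5,j=5: res = 83+10 = 93
n=5,j=6: res = 93+11 = 104
n=5,j=7: res = 104+12 = 116
n=6,j=3: res = 116+9 = 125
n=6,j=4: res = 125+10 = 135
n=6,j=5: res = 135+11 = 146
n=6,j=6: res = 146+12 = 158
n=6,j=7: res = 158+13 = 171
n=6,j=8: res = 171+14 = 185

185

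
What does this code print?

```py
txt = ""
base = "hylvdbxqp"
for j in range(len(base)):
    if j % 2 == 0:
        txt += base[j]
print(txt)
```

hldxp

j=0: add 'h' → 'h'
j=1: skip
j=2: add 'l' → 'hl'
j=3: skip
j=4: add 'd' → 'hld'
j=5: skip
j=6: add 'x' → 'hldx'
j=7: skip
j=8: add 'p' → 'hldxp'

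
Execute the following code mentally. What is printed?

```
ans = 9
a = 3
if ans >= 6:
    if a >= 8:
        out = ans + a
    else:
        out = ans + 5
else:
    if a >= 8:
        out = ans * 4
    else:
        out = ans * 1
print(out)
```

14

ans=9, a=3
ans >= 6 is True; a >= 8 is False
→ out = ans + 5 = 14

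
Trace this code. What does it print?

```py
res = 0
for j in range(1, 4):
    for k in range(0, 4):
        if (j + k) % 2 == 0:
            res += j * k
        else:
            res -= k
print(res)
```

12

j=1,k=0: odd sum, res = 0-0 = 0
j=1,k=1: even sum, res = 0+1 = 1
j=1,k=2: odd sum, res = 1-2 = -1
j=1,k=3: even sum, res = (-1)+3 = 2
j=2,k=0: even sum, res = 2+0 = 2
j=2,k=1: odd sum, res = 2-1 = 1
j=2,k=2: even sum, res = 1+4 = 5
j=2,k=3: odd sum, res = 5-3 = 2
j=3,k=0: odd sum, res = 2-0 = 2
j=3,k=1: even sum, res = 2+3 = 5
j=3,k=2: odd sum, res = 5-2 = 3
j=3,k=3: even sum, res = 3+9 = 12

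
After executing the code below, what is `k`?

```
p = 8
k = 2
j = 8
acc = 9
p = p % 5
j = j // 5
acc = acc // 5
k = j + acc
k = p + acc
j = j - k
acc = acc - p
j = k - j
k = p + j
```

10

p = 8%5 = 3
j = 8//5 = 1
acc = 9//5 = 1
k = 1+1 = 2
k = 3+1 = 4
j = 1-4 = -3
acc = 1-3 = -2
j = 4-(-3) = 7
k = 3+7 = 10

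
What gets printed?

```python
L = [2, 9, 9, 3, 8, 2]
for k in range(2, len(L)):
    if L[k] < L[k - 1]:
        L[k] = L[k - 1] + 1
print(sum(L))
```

k=2: 9>=9, unchanged → [2, 9, 9, 3, 8, 2]
k=3: 3<9, L[3] = 9+1 = 10 → [2, 9, 9, 10, 8, 2]
k=4: 8<10, L[4] = 10+1 = 11 → [2, 9, 9, 10, 11, 2]
k=5: 2<11, L[5] = 11+1 = 12 → [2, 9, 9, 10, 11, 12]
sum = 53

53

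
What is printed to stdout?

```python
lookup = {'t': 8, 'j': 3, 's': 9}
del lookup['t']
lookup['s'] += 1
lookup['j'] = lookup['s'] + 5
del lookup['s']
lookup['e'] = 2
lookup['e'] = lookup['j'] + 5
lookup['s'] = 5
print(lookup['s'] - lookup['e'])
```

-15

del 't' → {'j': 3, 's': 9}
lookup['s'] = 9+1 = 10 → {'j': 3, 's': 10}
lookup['j'] = lookup['s']+5 = 15 → {'j': 15, 's': 10}
del 's' → {'j': 15}
lookup['e'] = 2 → {'j': 15, 'e': 2}
lookup['e'] = lookup['j']+5 = 20 → {'j': 15, 'e': 20}
lookup['s'] = 5 → {'j': 15, 'e': 20, 's': 5}
lookup['s']-lookup['e'] = 5-20 = -15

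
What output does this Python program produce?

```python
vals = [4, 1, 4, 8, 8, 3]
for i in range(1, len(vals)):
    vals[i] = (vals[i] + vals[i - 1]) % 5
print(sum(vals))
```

13

i=1: vals[1] = (1+4)%5 = 0 → [4, 0, 4, 8, 8, 3]
i=2: vals[2] = (4+0)%5 = 4 → [4, 0, 4, 8, 8, 3]
i=3: vals[3] = (8+4)%5 = 2 → [4, 0, 4, 2, 8, 3]
i=4: vals[4] = (8+2)%5 = 0 → [4, 0, 4, 2, 0, 3]
i=5: vals[5] = (3+0)%5 = 3 → [4, 0, 4, 2, 0, 3]
sum = 13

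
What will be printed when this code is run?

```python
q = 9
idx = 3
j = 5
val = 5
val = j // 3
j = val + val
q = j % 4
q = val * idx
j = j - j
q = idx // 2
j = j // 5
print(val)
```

1

val = 5//3 = 1
j = 1+1 = 2
q = 2%4 = 2
q = 1*3 = 3
j = 2-2 = 0
q = 3//2 = 1
j = 0//5 = 0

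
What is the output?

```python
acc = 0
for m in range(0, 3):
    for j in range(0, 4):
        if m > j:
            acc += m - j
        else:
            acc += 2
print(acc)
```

m=0,j=0: not 0>0, acc = 0+2 = 2
m=0,j=1: not 0>1, acc = 2+2 = 4
m=0,j=2: not 0>2, acc = 4+2 = 6
m=0,j=3: not 0>3, acc = 6+2 = 8
m=1,j=0: 1>0, acc = 8+1 = 9
m=1,j=1: not 1>1, acc = 9+2 = 11
m=1,j=2: not 1>2, acc = 11+2 = 13
m=1,j=3: not 1>3, acc = 13+2 = 15
m=2,j=0: 2>0, acc = 15+2 = 17
m=2,j=1: 2>1, acc = 17+1 = 18
m=2,j=2: not 2>2, acc = 18+2 = 20
m=2,j=3: not 2>3, acc = 20+2 = 22

22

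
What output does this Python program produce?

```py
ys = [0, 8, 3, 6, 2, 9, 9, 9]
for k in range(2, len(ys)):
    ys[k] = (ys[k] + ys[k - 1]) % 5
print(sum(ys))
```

21

k=2: ys[2] = (3+8)%5 = 1 → [0, 8, 1, 6, 2, 9, 9, 9]
k=3: ys[3] = (6+1)%5 = 2 → [0, 8, 1, 2, 2, 9, 9, 9]
k=4: ys[4] = (2+2)%5 = 4 → [0, 8, 1, 2, 4, 9, 9, 9]
k=5: ys[5] = (9+4)%5 = 3 → [0, 8, 1, 2, 4, 3, 9, 9]
k=6: ys[6] = (9+3)%5 = 2 → [0, 8, 1, 2, 4, 3, 2, 9]
k=7: ys[7] = (9+2)%5 = 1 → [0, 8, 1, 2, 4, 3, 2, 1]
sum = 21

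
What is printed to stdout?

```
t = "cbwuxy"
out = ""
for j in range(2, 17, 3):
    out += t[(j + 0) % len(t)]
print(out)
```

j=2: add t[2]='w' → 'w'
j=5: add t[5]='y' → 'wy'
j=8: add t[2]='w' → 'wyw'
j=11: add t[5]='y' → 'wywy'
j=14: add t[2]='w' → 'wywyw'

wywyw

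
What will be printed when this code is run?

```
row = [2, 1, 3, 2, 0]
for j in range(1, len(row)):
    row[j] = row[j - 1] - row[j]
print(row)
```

j=1: row[1] = 2-1 = 1 → [2, 1, 3, 2, 0]
j=2: row[2] = 1-3 = -2 → [2, 1, -2, 2, 0]
j=3: row[3] = (-2)-2 = -4 → [2, 1, -2, -4, 0]
j=4: row[4] = (-4)-0 = -4 → [2, 1, -2, -4, -4]

[2, 1, -2, -4, -4]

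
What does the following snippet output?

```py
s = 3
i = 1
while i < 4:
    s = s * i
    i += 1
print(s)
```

18

i=1: s = 3*1 = 3
i=2: s = 3*2 = 6
i=3: s = 6*3 = 18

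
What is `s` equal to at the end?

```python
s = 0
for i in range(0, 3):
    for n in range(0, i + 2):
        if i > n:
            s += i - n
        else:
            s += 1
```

10

i=0,n=0: not 0>0, s = 0+1 = 1
i=0,n=1: not 0>1, s = 1+1 = 2
i=1,n=0: 1>0, s = 2+1 = 3
i=1,n=1: not 1>1, s = 3+1 = 4
i=1,n=2: not 1>2, s = 4+1 = 5
i=2,n=0: 2>0, s = 5+2 = 7
i=2,n=1: 2>1, s = 7+1 = 8
i=2,n=2: not 2>2, s = 8+1 = 9
i=2,n=3: not 2>3, s = 9+1 = 10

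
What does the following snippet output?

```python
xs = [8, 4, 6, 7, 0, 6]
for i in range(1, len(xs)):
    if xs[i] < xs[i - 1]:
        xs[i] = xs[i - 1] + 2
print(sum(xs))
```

78

i=1: 4<8, xs[1] = 8+2 = 10 → [8, 10, 6, 7, 0, 6]
i=2: 6<10, xs[2] = 10+2 = 12 → [8, 10, 12, 7, 0, 6]
i=3: 7<12, xs[3] = 12+2 = 14 → [8, 10, 12, 14, 0, 6]
i=4: 0<14, xs[4] = 14+2 = 16 → [8, 10, 12, 14, 16, 6]
i=5: 6<16, xs[5] = 16+2 = 18 → [8, 10, 12, 14, 16, 18]
sum = 78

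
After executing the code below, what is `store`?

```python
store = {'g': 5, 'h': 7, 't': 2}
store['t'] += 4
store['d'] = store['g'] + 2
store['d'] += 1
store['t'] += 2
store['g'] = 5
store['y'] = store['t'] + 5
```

store['t'] = 2+4 = 6 → {'g': 5, 'h': 7, 't': 6}
store['d'] = store['g']+2 = 7 → {'g': 5, 'h': 7, 't': 6, 'd': 7}
store['d'] = 7+1 = 8 → {'g': 5, 'h': 7, 't': 6, 'd': 8}
store['t'] = 6+2 = 8 → {'g': 5, 'h': 7, 't': 8, 'd': 8}
store['g'] = 5 → {'g': 5, 'h': 7, 't': 8, 'd': 8}
store['y'] = store['t']+5 = 13 → {'g': 5, 'h': 7, 't': 8, 'd': 8, 'y': 13}

{'g': 5, 'h': 7, 't': 8, 'd': 8, 'y': 13}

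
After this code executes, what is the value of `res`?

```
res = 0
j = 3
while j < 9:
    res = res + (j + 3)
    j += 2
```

j=3: res = 0+6 = 6
j=5: res = 6+8 = 14
j=7: res = 14+10 = 24

24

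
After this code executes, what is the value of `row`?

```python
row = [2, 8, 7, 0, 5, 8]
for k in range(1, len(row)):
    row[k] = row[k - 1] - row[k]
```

[2, -6, -13, -13, -18, -26]

k=1: row[1] = 2-8 = -6 → [2, -6, 7, 0, 5, 8]
k=2: row[2] = (-6)-7 = -13 → [2, -6, -13, 0, 5, 8]
k=3: row[3] = (-13)-0 = -13 → [2, -6, -13, -13, 5, 8]
k=4: row[4] = (-13)-5 = -18 → [2, -6, -13, -13, -18, 8]
k=5: row[5] = (-18)-8 = -26 → [2, -6, -13, -13, -18, -26]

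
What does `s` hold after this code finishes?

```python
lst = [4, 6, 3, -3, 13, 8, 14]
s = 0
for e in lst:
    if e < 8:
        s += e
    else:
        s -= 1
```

7

e=4: <8, s = 0+4 = 4
e=6: <8, s = 4+6 = 10
e=3: <8, s = 10+3 = 13
e=-3: <8, s = 13+(-3) = 10
e=13: not <8, s = 10-1 = 9
e=8: not <8, s = 9-1 = 8
e=14: not <8, s = 8-1 = 7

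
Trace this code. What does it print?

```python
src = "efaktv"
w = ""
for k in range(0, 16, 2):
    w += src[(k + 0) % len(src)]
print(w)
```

k=0: add src[0]='e' → 'e'
k=2: add src[2]='a' → 'ea'
k=4: add src[4]='t' → 'eat'
k=6: add src[0]='e' → 'eate'
k=8: add src[2]='a' → 'eatea'
k=10: add src[4]='t' → 'eateat'
k=12: add src[0]='e' → 'eateate'
k=14: add src[2]='a' → 'eateatea'

eateatea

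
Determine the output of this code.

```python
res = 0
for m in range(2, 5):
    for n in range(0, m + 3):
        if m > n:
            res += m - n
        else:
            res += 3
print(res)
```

m=2,n=0: 2>0, res = 0+2 = 2
m=2,n=1: 2>1, res = 2+1 = 3
m=2,n=2: not 2>2, res = 3+3 = 6
m=2,n=3: not 2>3, res = 6+3 = 9
m=2,n=4: not 2>4, res = 9+3 = 12
m=3,n=0: 3>0, res = 12+3 = 15
m=3,n=1: 3>1, res = 15+2 = 17
m=3,n=2: 3>2, res = 17+1 = 18
m=3,n=3: not 3>3, res = 18+3 = 21
m=3,n=4: not 3>4, res = 21+3 = 24
m=3,n=5: not 3>5, res = 24+3 = 27
m=4,n=0: 4>0, res = 27+4 = 31
m=4,n=1: 4>1, res = 31+3 = 34
m=4,n=2: 4>2, res = 34+2 = 36
m=4,n=3: 4>3, res = 36+1 = 37
m=4,n=4: not 4>4, res = 37+3 = 40
m=4,n=5: not 4>5, res = 40+3 = 43
m=4,n=6: not 4>6, res = 43+3 = 46

46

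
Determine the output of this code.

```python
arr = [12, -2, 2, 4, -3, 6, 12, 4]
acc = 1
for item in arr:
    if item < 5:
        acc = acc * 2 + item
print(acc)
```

item=12: not <5
item=-2: <5, acc = 1*2+(-2) = 0
item=2: <5, acc = 0*2+2 = 2
item=4: <5, acc = 2*2+4 = 8
item=-3: <5, acc = 8*2+(-3) = 13
item=6: not <5
item=12: not <5
item=4: <5, acc = 13*2+4 = 30

30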